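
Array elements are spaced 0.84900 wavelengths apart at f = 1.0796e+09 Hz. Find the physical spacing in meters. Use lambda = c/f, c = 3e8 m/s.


lambda = c / f = 3.0000e+08 / 1.0796e+09 = 0.2778807 m
d = 0.84900 * 0.2778807 = 0.2359 m

0.2359 m


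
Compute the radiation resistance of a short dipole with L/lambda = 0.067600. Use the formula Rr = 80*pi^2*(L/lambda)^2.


Rr = 80 * pi^2 * (0.067600)^2 = 80 * 9.869604 * 4.569760e-03 = 3.608 ohm

3.608 ohm


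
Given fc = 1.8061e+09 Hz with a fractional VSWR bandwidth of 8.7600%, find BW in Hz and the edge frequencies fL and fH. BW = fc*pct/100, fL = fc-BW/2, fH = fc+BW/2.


BW = 1.8061e+09 * 8.7600/100 = 1.582144e+08 Hz
fL = 1.8061e+09 - 1.582144e+08/2 = 1.727e+09 Hz
fH = 1.8061e+09 + 1.582144e+08/2 = 1.885e+09 Hz

BW=1.582e+08 Hz, fL=1.727e+09 Hz, fH=1.885e+09 Hz


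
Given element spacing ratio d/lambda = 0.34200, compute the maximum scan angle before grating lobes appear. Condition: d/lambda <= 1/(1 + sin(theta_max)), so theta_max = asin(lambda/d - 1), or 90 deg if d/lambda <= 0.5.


lambda/d - 1 = 1/0.34200 - 1 = 1.923977 >= 1
d/lambda <= 0.5, so the array can scan to endfire without grating lobes: theta_max = 90 deg

90 deg


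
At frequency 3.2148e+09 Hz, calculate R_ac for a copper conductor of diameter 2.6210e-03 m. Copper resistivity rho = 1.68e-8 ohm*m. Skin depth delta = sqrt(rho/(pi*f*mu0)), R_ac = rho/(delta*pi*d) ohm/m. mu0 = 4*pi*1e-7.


delta = sqrt(1.68e-8 / (pi * 3.2148e+09 * 4*pi*1e-7)) = 1.150530e-06 m
R_ac = 1.68e-8 / (1.150530e-06 * pi * 2.6210e-03) = 1.773 ohm/m

1.773 ohm/m


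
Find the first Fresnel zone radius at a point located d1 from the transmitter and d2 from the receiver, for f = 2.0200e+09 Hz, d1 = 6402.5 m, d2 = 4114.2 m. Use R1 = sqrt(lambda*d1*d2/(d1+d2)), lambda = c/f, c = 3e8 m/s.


lambda = c / f = 3.0000e+08 / 2.0200e+09 = 0.1485149 m
R1 = sqrt(0.1485149 * 6402.5 * 4114.2 / (6402.5 + 4114.2)) = 19.29 m

19.29 m


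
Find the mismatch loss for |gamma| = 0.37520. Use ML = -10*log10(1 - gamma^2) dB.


ML = -10 * log10(1 - 0.37520^2) = -10 * log10(0.85922496) = 0.6589 dB

0.6589 dB


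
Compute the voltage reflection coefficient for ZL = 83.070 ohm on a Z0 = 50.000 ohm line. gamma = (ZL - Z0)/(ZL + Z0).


gamma = (83.070 - 50.000) / (83.070 + 50.000) = 0.2485

0.2485


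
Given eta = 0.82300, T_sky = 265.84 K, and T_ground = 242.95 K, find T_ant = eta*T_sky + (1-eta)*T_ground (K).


T_ant = 0.82300 * 265.84 + (1 - 0.82300) * 242.95 = 261.8 K

261.8 K


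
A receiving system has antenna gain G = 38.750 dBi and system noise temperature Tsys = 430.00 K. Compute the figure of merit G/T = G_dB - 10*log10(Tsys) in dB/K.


G/T = 38.750 - 10*log10(430.00) = 38.750 - 26.33468 = 12.42 dB/K

12.42 dB/K


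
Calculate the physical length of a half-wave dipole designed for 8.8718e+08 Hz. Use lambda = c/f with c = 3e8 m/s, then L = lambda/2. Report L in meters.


lambda = c / f = 3.0000e+08 / 8.8718e+08 = 0.3381501 m
L = lambda / 2 = 0.3381501 / 2 = 0.1691 m

0.1691 m


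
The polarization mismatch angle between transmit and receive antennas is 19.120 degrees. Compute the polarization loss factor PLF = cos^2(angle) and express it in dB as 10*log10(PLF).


PLF_linear = cos^2(19.120 deg) = 0.8927125
PLF_dB = 10 * log10(0.8927125) = -0.4929 dB

-0.4929 dB


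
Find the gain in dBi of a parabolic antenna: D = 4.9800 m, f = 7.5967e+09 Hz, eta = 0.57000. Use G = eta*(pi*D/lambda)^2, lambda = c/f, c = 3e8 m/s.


lambda = c / f = 3.0000e+08 / 7.5967e+09 = 0.03949083 m
G_linear = 0.57000 * (pi * 4.9800 / 0.03949083)^2 = 89462.45
G_dBi = 10 * log10(89462.45) = 49.52 dBi

49.52 dBi


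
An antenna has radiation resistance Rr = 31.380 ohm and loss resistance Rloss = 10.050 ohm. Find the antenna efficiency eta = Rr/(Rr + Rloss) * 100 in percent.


eta = 31.380 / (31.380 + 10.050) * 100 = 75.74%

75.74%


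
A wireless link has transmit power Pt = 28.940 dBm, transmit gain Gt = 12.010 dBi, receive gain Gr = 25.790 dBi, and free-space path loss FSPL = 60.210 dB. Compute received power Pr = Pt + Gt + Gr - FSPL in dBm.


Pr = 28.940 + 12.010 + 25.790 - 60.210 = 6.53 dBm

6.53 dBm


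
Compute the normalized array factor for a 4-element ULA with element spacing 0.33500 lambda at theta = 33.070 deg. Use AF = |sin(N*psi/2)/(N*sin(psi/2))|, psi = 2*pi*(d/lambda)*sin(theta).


psi = 2*pi*0.33500*sin(33.070 deg) = 1.148549 rad
AF = |sin(4*1.148549/2) / (4*sin(1.148549/2))| = 0.3441

0.3441


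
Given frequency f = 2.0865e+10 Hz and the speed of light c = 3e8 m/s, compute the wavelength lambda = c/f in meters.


lambda = c / f = 3.0000e+08 / 2.0865e+10 = 0.01438 m

0.01438 m


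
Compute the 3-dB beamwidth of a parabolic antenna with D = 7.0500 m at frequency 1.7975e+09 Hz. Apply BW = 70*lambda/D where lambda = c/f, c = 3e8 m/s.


lambda = c / f = 3.0000e+08 / 1.7975e+09 = 0.1668985 m
BW = 70 * 0.1668985 / 7.0500 = 1.657 deg

1.657 deg


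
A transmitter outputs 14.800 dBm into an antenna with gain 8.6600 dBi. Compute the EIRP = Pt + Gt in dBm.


EIRP = Pt + Gt = 14.800 + 8.6600 = 23.46 dBm

23.46 dBm


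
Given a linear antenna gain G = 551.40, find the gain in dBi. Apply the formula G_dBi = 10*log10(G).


G_dBi = 10 * log10(551.40) = 27.41 dBi

27.41 dBi


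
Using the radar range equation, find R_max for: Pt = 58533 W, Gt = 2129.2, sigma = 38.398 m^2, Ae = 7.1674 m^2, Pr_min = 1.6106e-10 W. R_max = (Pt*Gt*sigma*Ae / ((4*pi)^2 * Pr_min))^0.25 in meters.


R^4 = 58533*2129.2*38.398*7.1674 / ((4*pi)^2 * 1.6106e-10) = 1.348590e+18
R_max = 1.348590e+18^0.25 = 34078 m

34078 m


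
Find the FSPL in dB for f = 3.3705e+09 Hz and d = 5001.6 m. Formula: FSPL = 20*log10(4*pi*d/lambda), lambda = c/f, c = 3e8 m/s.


lambda = c / f = 3.0000e+08 / 3.3705e+09 = 0.08900757 m
FSPL = 20 * log10(4*pi*5001.6/0.08900757) = 117.0 dB

117.0 dB


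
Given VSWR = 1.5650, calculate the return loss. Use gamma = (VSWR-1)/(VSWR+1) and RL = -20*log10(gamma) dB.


gamma = (1.5650 - 1) / (1.5650 + 1) = 0.2202729
RL = -20 * log10(0.2202729) = 13.14 dB

13.14 dB


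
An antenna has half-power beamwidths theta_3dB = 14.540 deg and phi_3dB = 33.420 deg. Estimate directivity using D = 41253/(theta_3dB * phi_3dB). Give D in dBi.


D_linear = 41253 / (14.540 * 33.420) = 84.89550
D_dBi = 10 * log10(84.89550) = 19.29 dBi

19.29 dBi


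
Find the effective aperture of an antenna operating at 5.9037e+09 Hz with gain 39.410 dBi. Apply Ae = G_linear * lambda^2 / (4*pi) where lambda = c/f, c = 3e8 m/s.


lambda = c / f = 3.0000e+08 / 5.9037e+09 = 0.05081559 m
G_linear = 10^(39.410/10) = 8729.714
Ae = G_linear * lambda^2 / (4*pi) = 8729.714 * 0.05081559^2 / (4*pi) = 1.794 m^2

1.794 m^2


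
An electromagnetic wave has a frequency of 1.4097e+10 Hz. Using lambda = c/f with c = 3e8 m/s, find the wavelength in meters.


lambda = c / f = 3.0000e+08 / 1.4097e+10 = 0.02128 m

0.02128 m


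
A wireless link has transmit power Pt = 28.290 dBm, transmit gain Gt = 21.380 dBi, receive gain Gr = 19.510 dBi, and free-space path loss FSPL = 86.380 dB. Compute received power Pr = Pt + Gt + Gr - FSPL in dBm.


Pr = 28.290 + 21.380 + 19.510 - 86.380 = -17.20 dBm

-17.20 dBm


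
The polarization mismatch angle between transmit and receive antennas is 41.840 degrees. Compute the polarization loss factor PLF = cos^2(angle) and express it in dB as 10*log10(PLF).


PLF_linear = cos^2(41.840 deg) = 0.5550406
PLF_dB = 10 * log10(0.5550406) = -2.557 dB

-2.557 dB


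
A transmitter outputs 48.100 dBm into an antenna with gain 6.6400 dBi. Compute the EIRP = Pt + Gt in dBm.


EIRP = Pt + Gt = 48.100 + 6.6400 = 54.74 dBm

54.74 dBm


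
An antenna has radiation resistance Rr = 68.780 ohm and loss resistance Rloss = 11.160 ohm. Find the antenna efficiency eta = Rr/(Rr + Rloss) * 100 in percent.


eta = 68.780 / (68.780 + 11.160) * 100 = 86.04%

86.04%


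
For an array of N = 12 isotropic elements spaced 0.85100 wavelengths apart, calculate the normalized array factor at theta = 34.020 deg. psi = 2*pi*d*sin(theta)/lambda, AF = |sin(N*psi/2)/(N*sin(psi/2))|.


psi = 2*pi*0.85100*sin(34.020 deg) = 2.991546 rad
AF = |sin(12*2.991546/2) / (12*sin(2.991546/2))| = 0.06548

0.06548


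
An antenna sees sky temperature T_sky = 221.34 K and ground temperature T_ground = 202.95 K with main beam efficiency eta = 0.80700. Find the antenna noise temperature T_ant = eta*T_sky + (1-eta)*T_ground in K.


T_ant = 0.80700 * 221.34 + (1 - 0.80700) * 202.95 = 217.8 K

217.8 K


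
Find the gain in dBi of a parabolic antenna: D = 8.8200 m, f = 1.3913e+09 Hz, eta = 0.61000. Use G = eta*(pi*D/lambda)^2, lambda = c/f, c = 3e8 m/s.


lambda = c / f = 3.0000e+08 / 1.3913e+09 = 0.2156257 m
G_linear = 0.61000 * (pi * 8.8200 / 0.2156257)^2 = 10073.16
G_dBi = 10 * log10(10073.16) = 40.03 dBi

40.03 dBi


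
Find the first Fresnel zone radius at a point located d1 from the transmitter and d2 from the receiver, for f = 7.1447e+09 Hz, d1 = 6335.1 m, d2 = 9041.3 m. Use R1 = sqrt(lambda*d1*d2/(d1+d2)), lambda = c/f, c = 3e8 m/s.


lambda = c / f = 3.0000e+08 / 7.1447e+09 = 0.04198917 m
R1 = sqrt(0.04198917 * 6335.1 * 9041.3 / (6335.1 + 9041.3)) = 12.51 m

12.51 m


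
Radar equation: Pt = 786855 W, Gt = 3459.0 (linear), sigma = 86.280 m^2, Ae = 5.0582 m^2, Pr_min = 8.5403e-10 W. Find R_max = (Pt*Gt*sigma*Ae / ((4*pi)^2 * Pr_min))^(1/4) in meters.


R^4 = 786855*3459.0*86.280*5.0582 / ((4*pi)^2 * 8.5403e-10) = 8.807620e+18
R_max = 8.807620e+18^0.25 = 54477 m

54477 m


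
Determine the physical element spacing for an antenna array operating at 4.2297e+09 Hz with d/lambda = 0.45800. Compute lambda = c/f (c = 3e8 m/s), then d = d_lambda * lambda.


lambda = c / f = 3.0000e+08 / 4.2297e+09 = 0.07092702 m
d = 0.45800 * 0.07092702 = 0.03248 m

0.03248 m


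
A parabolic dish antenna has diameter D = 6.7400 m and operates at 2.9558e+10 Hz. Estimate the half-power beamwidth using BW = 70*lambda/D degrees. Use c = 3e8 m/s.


lambda = c / f = 3.0000e+08 / 2.9558e+10 = 0.01014954 m
BW = 70 * 0.01014954 / 6.7400 = 0.1054 deg

0.1054 deg


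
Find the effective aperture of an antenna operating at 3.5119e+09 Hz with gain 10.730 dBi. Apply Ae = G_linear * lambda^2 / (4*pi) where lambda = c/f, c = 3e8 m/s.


lambda = c / f = 3.0000e+08 / 3.5119e+09 = 0.08542384 m
G_linear = 10^(10.730/10) = 11.83042
Ae = G_linear * lambda^2 / (4*pi) = 11.83042 * 0.08542384^2 / (4*pi) = 6.870e-03 m^2

6.870e-03 m^2


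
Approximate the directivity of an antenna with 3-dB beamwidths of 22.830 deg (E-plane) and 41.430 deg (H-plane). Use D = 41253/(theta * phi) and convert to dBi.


D_linear = 41253 / (22.830 * 41.430) = 43.61488
D_dBi = 10 * log10(43.61488) = 16.40 dBi

16.40 dBi


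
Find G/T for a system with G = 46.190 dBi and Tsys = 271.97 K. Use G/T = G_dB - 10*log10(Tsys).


G/T = 46.190 - 10*log10(271.97) = 46.190 - 24.34521 = 21.84 dB/K

21.84 dB/K


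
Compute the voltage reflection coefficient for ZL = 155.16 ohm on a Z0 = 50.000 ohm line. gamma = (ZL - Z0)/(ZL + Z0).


gamma = (155.16 - 50.000) / (155.16 + 50.000) = 0.5126

0.5126


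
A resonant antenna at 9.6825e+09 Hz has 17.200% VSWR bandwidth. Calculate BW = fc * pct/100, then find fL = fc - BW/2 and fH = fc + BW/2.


BW = 9.6825e+09 * 17.200/100 = 1.665390e+09 Hz
fL = 9.6825e+09 - 1.665390e+09/2 = 8.850e+09 Hz
fH = 9.6825e+09 + 1.665390e+09/2 = 1.052e+10 Hz

BW=1.665e+09 Hz, fL=8.850e+09 Hz, fH=1.052e+10 Hz


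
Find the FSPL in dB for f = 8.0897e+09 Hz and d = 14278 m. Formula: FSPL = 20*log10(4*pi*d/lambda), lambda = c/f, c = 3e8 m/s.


lambda = c / f = 3.0000e+08 / 8.0897e+09 = 0.03708419 m
FSPL = 20 * log10(4*pi*14278/0.03708419) = 133.7 dB

133.7 dB


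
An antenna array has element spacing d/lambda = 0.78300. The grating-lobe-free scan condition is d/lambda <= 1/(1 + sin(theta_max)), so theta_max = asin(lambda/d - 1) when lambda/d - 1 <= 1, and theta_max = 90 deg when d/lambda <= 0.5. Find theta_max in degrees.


lambda/d - 1 = 1/0.78300 - 1 = 0.2771392
theta_max = asin(0.2771392) = 16.09 deg

16.09 deg


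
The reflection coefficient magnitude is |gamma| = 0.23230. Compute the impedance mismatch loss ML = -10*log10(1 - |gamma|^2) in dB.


ML = -10 * log10(1 - 0.23230^2) = -10 * log10(0.94603671) = 0.2409 dB

0.2409 dB


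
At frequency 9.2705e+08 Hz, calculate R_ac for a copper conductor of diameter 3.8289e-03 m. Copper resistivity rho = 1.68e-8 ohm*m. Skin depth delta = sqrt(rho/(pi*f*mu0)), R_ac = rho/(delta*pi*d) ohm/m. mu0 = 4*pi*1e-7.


delta = sqrt(1.68e-8 / (pi * 9.2705e+08 * 4*pi*1e-7)) = 2.142512e-06 m
R_ac = 1.68e-8 / (2.142512e-06 * pi * 3.8289e-03) = 0.6519 ohm/m

0.6519 ohm/m


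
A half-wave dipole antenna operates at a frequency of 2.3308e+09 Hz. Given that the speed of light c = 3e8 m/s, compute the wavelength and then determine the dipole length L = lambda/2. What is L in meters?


lambda = c / f = 3.0000e+08 / 2.3308e+09 = 0.1287112 m
L = lambda / 2 = 0.1287112 / 2 = 0.06436 m

0.06436 m


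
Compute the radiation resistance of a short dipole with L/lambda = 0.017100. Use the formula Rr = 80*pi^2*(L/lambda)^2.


Rr = 80 * pi^2 * (0.017100)^2 = 80 * 9.869604 * 2.924100e-04 = 0.2309 ohm

0.2309 ohm


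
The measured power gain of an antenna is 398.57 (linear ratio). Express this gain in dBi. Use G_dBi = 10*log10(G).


G_dBi = 10 * log10(398.57) = 26.01 dBi

26.01 dBi


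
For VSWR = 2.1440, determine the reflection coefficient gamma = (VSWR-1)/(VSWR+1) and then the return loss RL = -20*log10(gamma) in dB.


gamma = (2.1440 - 1) / (2.1440 + 1) = 0.3638677
RL = -20 * log10(0.3638677) = 8.781 dB

8.781 dB


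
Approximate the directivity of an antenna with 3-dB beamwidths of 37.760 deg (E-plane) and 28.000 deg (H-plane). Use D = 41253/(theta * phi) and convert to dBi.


D_linear = 41253 / (37.760 * 28.000) = 39.01805
D_dBi = 10 * log10(39.01805) = 15.91 dBi

15.91 dBi


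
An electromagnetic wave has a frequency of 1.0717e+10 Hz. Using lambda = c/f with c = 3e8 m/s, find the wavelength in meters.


lambda = c / f = 3.0000e+08 / 1.0717e+10 = 0.02799 m

0.02799 m


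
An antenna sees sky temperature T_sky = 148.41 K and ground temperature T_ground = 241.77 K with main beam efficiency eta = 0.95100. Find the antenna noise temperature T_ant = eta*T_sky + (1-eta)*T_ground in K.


T_ant = 0.95100 * 148.41 + (1 - 0.95100) * 241.77 = 153.0 K

153.0 K


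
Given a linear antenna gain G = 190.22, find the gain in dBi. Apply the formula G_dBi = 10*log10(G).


G_dBi = 10 * log10(190.22) = 22.79 dBi

22.79 dBi


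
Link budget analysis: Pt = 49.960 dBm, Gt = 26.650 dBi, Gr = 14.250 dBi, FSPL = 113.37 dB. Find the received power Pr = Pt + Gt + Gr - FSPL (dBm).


Pr = 49.960 + 26.650 + 14.250 - 113.37 = -22.51 dBm

-22.51 dBm


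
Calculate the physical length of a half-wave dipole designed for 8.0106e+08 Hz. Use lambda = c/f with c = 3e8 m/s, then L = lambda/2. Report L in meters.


lambda = c / f = 3.0000e+08 / 8.0106e+08 = 0.3745038 m
L = lambda / 2 = 0.3745038 / 2 = 0.1873 m

0.1873 m


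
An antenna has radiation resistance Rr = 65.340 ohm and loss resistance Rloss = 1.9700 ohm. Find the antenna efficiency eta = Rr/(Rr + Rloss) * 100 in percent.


eta = 65.340 / (65.340 + 1.9700) * 100 = 97.07%

97.07%


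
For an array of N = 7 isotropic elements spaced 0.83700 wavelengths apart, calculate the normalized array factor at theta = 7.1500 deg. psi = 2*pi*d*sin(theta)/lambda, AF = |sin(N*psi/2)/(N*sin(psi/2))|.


psi = 2*pi*0.83700*sin(7.1500 deg) = 0.6545773 rad
AF = |sin(7*0.6545773/2) / (7*sin(0.6545773/2))| = 0.3340

0.3340


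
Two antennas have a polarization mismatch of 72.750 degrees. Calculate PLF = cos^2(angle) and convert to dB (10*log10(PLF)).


PLF_linear = cos^2(72.750 deg) = 0.08793691
PLF_dB = 10 * log10(0.08793691) = -10.56 dB

-10.56 dB


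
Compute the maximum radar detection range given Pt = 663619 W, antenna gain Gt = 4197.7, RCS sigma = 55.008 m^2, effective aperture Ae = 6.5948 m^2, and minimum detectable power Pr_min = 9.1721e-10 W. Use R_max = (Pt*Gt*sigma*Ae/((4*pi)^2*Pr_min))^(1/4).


R^4 = 663619*4197.7*55.008*6.5948 / ((4*pi)^2 * 9.1721e-10) = 6.977007e+18
R_max = 6.977007e+18^0.25 = 51395 m

51395 m


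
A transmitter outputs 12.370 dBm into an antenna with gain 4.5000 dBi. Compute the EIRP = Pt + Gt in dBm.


EIRP = Pt + Gt = 12.370 + 4.5000 = 16.87 dBm

16.87 dBm


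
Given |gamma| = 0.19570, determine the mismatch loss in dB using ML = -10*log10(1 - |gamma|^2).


ML = -10 * log10(1 - 0.19570^2) = -10 * log10(0.96170151) = 0.1696 dB

0.1696 dB


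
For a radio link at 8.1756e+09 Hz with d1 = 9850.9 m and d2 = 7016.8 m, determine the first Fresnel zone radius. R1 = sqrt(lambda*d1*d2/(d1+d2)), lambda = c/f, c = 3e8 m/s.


lambda = c / f = 3.0000e+08 / 8.1756e+09 = 0.03669455 m
R1 = sqrt(0.03669455 * 9850.9 * 7016.8 / (9850.9 + 7016.8)) = 12.26 m

12.26 m


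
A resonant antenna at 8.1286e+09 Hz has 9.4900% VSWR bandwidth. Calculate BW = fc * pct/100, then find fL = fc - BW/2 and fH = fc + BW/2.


BW = 8.1286e+09 * 9.4900/100 = 7.714041e+08 Hz
fL = 8.1286e+09 - 7.714041e+08/2 = 7.743e+09 Hz
fH = 8.1286e+09 + 7.714041e+08/2 = 8.514e+09 Hz

BW=7.714e+08 Hz, fL=7.743e+09 Hz, fH=8.514e+09 Hz


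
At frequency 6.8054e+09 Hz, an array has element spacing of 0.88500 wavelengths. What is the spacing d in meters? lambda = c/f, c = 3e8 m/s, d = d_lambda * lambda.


lambda = c / f = 3.0000e+08 / 6.8054e+09 = 0.04408264 m
d = 0.88500 * 0.04408264 = 0.03901 m

0.03901 m


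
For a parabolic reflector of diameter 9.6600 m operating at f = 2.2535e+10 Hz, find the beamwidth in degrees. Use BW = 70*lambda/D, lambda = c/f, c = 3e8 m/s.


lambda = c / f = 3.0000e+08 / 2.2535e+10 = 0.01331262 m
BW = 70 * 0.01331262 / 9.6600 = 0.09647 deg

0.09647 deg


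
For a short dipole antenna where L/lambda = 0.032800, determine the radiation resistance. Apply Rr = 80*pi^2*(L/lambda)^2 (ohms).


Rr = 80 * pi^2 * (0.032800)^2 = 80 * 9.869604 * 1.075840e-03 = 0.8494 ohm

0.8494 ohm


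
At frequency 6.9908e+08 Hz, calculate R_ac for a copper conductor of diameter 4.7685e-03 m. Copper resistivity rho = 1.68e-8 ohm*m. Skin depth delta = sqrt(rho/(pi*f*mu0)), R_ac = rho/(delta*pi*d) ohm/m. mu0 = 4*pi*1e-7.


delta = sqrt(1.68e-8 / (pi * 6.9908e+08 * 4*pi*1e-7)) = 2.467240e-06 m
R_ac = 1.68e-8 / (2.467240e-06 * pi * 4.7685e-03) = 0.4545 ohm/m

0.4545 ohm/m


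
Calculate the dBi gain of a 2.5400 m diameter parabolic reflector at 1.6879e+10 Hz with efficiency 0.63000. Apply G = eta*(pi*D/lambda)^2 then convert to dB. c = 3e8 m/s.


lambda = c / f = 3.0000e+08 / 1.6879e+10 = 0.01777356 m
G_linear = 0.63000 * (pi * 2.5400 / 0.01777356)^2 = 126986.9
G_dBi = 10 * log10(126986.9) = 51.04 dBi

51.04 dBi


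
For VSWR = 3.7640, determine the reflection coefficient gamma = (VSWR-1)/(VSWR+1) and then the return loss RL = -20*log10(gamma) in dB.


gamma = (3.7640 - 1) / (3.7640 + 1) = 0.5801847
RL = -20 * log10(0.5801847) = 4.729 dB

4.729 dB


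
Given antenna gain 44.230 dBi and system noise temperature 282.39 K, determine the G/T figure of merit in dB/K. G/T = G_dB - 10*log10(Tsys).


G/T = 44.230 - 10*log10(282.39) = 44.230 - 24.50849 = 19.72 dB/K

19.72 dB/K


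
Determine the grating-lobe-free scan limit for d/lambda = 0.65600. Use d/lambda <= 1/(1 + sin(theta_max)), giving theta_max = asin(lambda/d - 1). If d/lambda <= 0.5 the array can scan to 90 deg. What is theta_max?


lambda/d - 1 = 1/0.65600 - 1 = 0.5243902
theta_max = asin(0.5243902) = 31.63 deg

31.63 deg


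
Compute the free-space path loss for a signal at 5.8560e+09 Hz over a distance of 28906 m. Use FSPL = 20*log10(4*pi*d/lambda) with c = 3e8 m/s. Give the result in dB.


lambda = c / f = 3.0000e+08 / 5.8560e+09 = 0.05122951 m
FSPL = 20 * log10(4*pi*28906/0.05122951) = 137.0 dB

137.0 dB


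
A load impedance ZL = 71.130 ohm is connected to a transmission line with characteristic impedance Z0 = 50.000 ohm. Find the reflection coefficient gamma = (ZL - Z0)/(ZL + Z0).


gamma = (71.130 - 50.000) / (71.130 + 50.000) = 0.1744

0.1744


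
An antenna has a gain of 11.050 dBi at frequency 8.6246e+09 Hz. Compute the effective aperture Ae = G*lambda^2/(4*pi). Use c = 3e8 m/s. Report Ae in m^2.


lambda = c / f = 3.0000e+08 / 8.6246e+09 = 0.03478422 m
G_linear = 10^(11.050/10) = 12.73503
Ae = G_linear * lambda^2 / (4*pi) = 12.73503 * 0.03478422^2 / (4*pi) = 1.226e-03 m^2

1.226e-03 m^2


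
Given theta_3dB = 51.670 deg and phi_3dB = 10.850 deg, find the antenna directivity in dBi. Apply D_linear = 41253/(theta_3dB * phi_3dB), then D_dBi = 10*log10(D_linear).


D_linear = 41253 / (51.670 * 10.850) = 73.58467
D_dBi = 10 * log10(73.58467) = 18.67 dBi

18.67 dBi


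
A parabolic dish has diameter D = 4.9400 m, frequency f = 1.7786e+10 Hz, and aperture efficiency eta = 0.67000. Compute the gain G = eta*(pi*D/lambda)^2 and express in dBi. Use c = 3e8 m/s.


lambda = c / f = 3.0000e+08 / 1.7786e+10 = 0.01686720 m
G_linear = 0.67000 * (pi * 4.9400 / 0.01686720)^2 = 567208.1
G_dBi = 10 * log10(567208.1) = 57.54 dBi

57.54 dBi


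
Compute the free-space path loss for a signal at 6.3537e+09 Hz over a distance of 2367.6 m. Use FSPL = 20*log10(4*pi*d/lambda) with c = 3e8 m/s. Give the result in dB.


lambda = c / f = 3.0000e+08 / 6.3537e+09 = 0.04721658 m
FSPL = 20 * log10(4*pi*2367.6/0.04721658) = 116.0 dB

116.0 dB


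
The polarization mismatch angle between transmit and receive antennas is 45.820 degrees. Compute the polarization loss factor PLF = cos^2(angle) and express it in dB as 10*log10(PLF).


PLF_linear = cos^2(45.820 deg) = 0.4856903
PLF_dB = 10 * log10(0.4856903) = -3.136 dB

-3.136 dB


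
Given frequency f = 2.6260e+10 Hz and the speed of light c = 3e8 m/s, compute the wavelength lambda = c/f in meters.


lambda = c / f = 3.0000e+08 / 2.6260e+10 = 0.01142 m

0.01142 m


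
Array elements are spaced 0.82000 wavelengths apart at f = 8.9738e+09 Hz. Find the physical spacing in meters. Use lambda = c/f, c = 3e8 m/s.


lambda = c / f = 3.0000e+08 / 8.9738e+09 = 0.03343065 m
d = 0.82000 * 0.03343065 = 0.02741 m

0.02741 m


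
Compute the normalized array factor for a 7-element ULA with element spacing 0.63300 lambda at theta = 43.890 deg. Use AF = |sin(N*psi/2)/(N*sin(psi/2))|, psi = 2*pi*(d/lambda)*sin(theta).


psi = 2*pi*0.63300*sin(43.890 deg) = 2.757337 rad
AF = |sin(7*2.757337/2) / (7*sin(2.757337/2))| = 0.03260

0.03260


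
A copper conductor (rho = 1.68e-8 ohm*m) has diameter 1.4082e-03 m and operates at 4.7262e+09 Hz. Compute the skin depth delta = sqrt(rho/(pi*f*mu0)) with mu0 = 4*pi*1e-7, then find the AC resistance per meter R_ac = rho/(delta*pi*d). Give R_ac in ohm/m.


delta = sqrt(1.68e-8 / (pi * 4.7262e+09 * 4*pi*1e-7)) = 9.488962e-07 m
R_ac = 1.68e-8 / (9.488962e-07 * pi * 1.4082e-03) = 4.002 ohm/m

4.002 ohm/m


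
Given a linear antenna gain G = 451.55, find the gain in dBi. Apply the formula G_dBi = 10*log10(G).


G_dBi = 10 * log10(451.55) = 26.55 dBi

26.55 dBi


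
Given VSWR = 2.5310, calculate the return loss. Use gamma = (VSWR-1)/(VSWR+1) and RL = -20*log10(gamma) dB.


gamma = (2.5310 - 1) / (2.5310 + 1) = 0.4335882
RL = -20 * log10(0.4335882) = 7.258 dB

7.258 dB


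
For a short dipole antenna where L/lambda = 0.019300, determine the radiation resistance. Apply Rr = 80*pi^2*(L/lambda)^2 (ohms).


Rr = 80 * pi^2 * (0.019300)^2 = 80 * 9.869604 * 3.724900e-04 = 0.2941 ohm

0.2941 ohm


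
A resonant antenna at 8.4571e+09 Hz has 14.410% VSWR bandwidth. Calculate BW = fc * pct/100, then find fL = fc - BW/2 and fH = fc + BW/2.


BW = 8.4571e+09 * 14.410/100 = 1.218668e+09 Hz
fL = 8.4571e+09 - 1.218668e+09/2 = 7.848e+09 Hz
fH = 8.4571e+09 + 1.218668e+09/2 = 9.066e+09 Hz

BW=1.219e+09 Hz, fL=7.848e+09 Hz, fH=9.066e+09 Hz


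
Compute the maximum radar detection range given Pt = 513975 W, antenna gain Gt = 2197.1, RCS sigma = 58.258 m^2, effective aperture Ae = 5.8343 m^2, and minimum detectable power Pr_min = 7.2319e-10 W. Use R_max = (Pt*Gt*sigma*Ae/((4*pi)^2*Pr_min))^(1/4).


R^4 = 513975*2197.1*58.258*5.8343 / ((4*pi)^2 * 7.2319e-10) = 3.360965e+18
R_max = 3.360965e+18^0.25 = 42817 m

42817 m


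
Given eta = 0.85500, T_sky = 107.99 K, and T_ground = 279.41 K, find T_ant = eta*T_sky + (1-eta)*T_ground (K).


T_ant = 0.85500 * 107.99 + (1 - 0.85500) * 279.41 = 132.8 K

132.8 K


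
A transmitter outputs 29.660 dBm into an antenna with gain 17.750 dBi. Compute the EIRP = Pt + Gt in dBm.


EIRP = Pt + Gt = 29.660 + 17.750 = 47.41 dBm

47.41 dBm


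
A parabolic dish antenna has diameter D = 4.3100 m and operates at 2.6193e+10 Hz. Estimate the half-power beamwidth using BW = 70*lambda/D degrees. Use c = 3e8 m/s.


lambda = c / f = 3.0000e+08 / 2.6193e+10 = 0.01145344 m
BW = 70 * 0.01145344 / 4.3100 = 0.1860 deg

0.1860 deg


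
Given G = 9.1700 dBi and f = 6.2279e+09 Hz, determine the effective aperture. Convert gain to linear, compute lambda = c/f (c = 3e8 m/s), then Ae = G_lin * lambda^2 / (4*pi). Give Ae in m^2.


lambda = c / f = 3.0000e+08 / 6.2279e+09 = 0.04817033 m
G_linear = 10^(9.1700/10) = 8.260379
Ae = G_linear * lambda^2 / (4*pi) = 8.260379 * 0.04817033^2 / (4*pi) = 1.525e-03 m^2

1.525e-03 m^2


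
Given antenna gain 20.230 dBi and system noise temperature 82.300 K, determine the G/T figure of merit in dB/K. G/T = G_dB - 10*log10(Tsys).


G/T = 20.230 - 10*log10(82.300) = 20.230 - 19.15400 = 1.076 dB/K

1.076 dB/K


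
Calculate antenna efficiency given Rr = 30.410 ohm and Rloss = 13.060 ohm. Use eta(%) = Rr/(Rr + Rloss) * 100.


eta = 30.410 / (30.410 + 13.060) * 100 = 69.96%

69.96%


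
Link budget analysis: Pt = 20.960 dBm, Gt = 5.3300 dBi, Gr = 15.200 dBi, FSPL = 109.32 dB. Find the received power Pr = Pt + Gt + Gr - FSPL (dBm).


Pr = 20.960 + 5.3300 + 15.200 - 109.32 = -67.83 dBm

-67.83 dBm


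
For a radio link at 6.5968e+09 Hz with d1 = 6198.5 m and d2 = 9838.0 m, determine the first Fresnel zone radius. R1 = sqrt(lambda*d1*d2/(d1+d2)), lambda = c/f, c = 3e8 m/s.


lambda = c / f = 3.0000e+08 / 6.5968e+09 = 0.04547659 m
R1 = sqrt(0.04547659 * 6198.5 * 9838.0 / (6198.5 + 9838.0)) = 13.15 m

13.15 m


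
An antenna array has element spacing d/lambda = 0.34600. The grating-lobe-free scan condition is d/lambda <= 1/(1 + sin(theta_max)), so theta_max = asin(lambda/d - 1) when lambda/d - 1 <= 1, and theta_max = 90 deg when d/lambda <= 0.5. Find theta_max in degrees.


lambda/d - 1 = 1/0.34600 - 1 = 1.890173 >= 1
d/lambda <= 0.5, so the array can scan to endfire without grating lobes: theta_max = 90 deg

90 deg


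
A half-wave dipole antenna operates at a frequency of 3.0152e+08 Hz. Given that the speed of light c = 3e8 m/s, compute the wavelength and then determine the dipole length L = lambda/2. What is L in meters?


lambda = c / f = 3.0000e+08 / 3.0152e+08 = 0.9949589 m
L = lambda / 2 = 0.9949589 / 2 = 0.4975 m

0.4975 m


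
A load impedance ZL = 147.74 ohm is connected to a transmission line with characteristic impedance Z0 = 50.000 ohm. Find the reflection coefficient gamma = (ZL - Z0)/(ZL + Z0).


gamma = (147.74 - 50.000) / (147.74 + 50.000) = 0.4943

0.4943


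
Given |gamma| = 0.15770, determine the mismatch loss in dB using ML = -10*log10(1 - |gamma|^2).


ML = -10 * log10(1 - 0.15770^2) = -10 * log10(0.97513071) = 0.1094 dB

0.1094 dB


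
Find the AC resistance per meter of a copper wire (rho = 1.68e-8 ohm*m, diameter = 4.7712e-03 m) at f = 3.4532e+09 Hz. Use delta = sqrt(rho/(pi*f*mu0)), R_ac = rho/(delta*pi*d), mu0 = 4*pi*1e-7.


delta = sqrt(1.68e-8 / (pi * 3.4532e+09 * 4*pi*1e-7)) = 1.110105e-06 m
R_ac = 1.68e-8 / (1.110105e-06 * pi * 4.7712e-03) = 1.010 ohm/m

1.010 ohm/m


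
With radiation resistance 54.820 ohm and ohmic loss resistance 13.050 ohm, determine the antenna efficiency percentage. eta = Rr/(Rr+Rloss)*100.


eta = 54.820 / (54.820 + 13.050) * 100 = 80.77%

80.77%


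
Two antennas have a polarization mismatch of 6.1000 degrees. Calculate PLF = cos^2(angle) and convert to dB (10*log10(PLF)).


PLF_linear = cos^2(6.1000 deg) = 0.9887079
PLF_dB = 10 * log10(0.9887079) = -0.04932 dB

-0.04932 dB


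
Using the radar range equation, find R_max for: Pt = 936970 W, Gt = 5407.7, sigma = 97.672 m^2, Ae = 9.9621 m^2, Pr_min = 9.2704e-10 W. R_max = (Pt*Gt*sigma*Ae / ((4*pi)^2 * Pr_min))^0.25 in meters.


R^4 = 936970*5407.7*97.672*9.9621 / ((4*pi)^2 * 9.2704e-10) = 3.367759e+19
R_max = 3.367759e+19^0.25 = 76179 m

76179 m


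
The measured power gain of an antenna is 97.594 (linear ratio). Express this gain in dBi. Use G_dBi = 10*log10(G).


G_dBi = 10 * log10(97.594) = 19.89 dBi

19.89 dBi


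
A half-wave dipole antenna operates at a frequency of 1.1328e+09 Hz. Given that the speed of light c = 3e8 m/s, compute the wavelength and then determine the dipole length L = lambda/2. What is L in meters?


lambda = c / f = 3.0000e+08 / 1.1328e+09 = 0.2648305 m
L = lambda / 2 = 0.2648305 / 2 = 0.1324 m

0.1324 m


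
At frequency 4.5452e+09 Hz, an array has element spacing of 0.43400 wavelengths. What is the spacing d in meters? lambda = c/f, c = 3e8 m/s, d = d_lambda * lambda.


lambda = c / f = 3.0000e+08 / 4.5452e+09 = 0.06600370 m
d = 0.43400 * 0.06600370 = 0.02865 m

0.02865 m


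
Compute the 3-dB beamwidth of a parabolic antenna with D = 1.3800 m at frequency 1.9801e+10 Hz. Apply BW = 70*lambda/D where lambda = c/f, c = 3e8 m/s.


lambda = c / f = 3.0000e+08 / 1.9801e+10 = 0.01515075 m
BW = 70 * 0.01515075 / 1.3800 = 0.7685 deg

0.7685 deg


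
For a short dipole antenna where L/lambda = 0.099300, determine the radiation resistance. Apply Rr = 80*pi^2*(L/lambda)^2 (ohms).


Rr = 80 * pi^2 * (0.099300)^2 = 80 * 9.869604 * 9.860490e-03 = 7.786 ohm

7.786 ohm


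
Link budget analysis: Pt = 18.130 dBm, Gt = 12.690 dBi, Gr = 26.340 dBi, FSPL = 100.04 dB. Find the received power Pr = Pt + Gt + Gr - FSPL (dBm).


Pr = 18.130 + 12.690 + 26.340 - 100.04 = -42.88 dBm

-42.88 dBm


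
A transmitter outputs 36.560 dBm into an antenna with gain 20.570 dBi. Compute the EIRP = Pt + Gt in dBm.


EIRP = Pt + Gt = 36.560 + 20.570 = 57.13 dBm

57.13 dBm


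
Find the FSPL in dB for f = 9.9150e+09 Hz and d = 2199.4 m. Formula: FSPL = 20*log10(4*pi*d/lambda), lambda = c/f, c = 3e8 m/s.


lambda = c / f = 3.0000e+08 / 9.9150e+09 = 0.03025719 m
FSPL = 20 * log10(4*pi*2199.4/0.03025719) = 119.2 dB

119.2 dB


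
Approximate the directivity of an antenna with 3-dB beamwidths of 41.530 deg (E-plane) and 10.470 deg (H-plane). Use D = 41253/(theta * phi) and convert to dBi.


D_linear = 41253 / (41.530 * 10.470) = 94.87394
D_dBi = 10 * log10(94.87394) = 19.77 dBi

19.77 dBi


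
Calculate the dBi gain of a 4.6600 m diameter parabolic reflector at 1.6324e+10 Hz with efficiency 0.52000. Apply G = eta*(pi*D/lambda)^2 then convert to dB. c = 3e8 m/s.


lambda = c / f = 3.0000e+08 / 1.6324e+10 = 0.01837785 m
G_linear = 0.52000 * (pi * 4.6600 / 0.01837785)^2 = 329978.4
G_dBi = 10 * log10(329978.4) = 55.18 dBi

55.18 dBi


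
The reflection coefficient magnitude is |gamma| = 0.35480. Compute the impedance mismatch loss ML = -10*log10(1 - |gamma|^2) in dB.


ML = -10 * log10(1 - 0.35480^2) = -10 * log10(0.87411696) = 0.5843 dB

0.5843 dB


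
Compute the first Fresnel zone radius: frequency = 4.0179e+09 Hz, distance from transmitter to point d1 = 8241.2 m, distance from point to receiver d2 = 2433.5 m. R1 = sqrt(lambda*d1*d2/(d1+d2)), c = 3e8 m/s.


lambda = c / f = 3.0000e+08 / 4.0179e+09 = 0.07466587 m
R1 = sqrt(0.07466587 * 8241.2 * 2433.5 / (8241.2 + 2433.5)) = 11.84 m

11.84 m


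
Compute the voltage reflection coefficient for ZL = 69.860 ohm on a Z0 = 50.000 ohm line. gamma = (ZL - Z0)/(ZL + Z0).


gamma = (69.860 - 50.000) / (69.860 + 50.000) = 0.1657

0.1657


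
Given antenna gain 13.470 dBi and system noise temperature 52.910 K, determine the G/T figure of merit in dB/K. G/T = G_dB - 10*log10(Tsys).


G/T = 13.470 - 10*log10(52.910) = 13.470 - 17.23538 = -3.765 dB/K

-3.765 dB/K


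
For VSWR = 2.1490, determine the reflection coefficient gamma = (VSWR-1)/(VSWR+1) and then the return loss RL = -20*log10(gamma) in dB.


gamma = (2.1490 - 1) / (2.1490 + 1) = 0.3648777
RL = -20 * log10(0.3648777) = 8.757 dB

8.757 dB


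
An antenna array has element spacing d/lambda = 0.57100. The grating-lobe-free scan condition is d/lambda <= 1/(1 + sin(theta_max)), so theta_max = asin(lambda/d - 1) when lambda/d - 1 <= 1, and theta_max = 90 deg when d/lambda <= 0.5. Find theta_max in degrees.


lambda/d - 1 = 1/0.57100 - 1 = 0.7513135
theta_max = asin(0.7513135) = 48.70 deg

48.70 deg


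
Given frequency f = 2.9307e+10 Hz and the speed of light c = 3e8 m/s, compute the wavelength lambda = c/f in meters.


lambda = c / f = 3.0000e+08 / 2.9307e+10 = 0.01024 m

0.01024 m


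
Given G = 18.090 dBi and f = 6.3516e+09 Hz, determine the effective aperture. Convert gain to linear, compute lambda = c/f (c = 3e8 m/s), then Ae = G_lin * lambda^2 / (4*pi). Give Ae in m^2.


lambda = c / f = 3.0000e+08 / 6.3516e+09 = 0.04723219 m
G_linear = 10^(18.090/10) = 64.41693
Ae = G_linear * lambda^2 / (4*pi) = 64.41693 * 0.04723219^2 / (4*pi) = 0.01144 m^2

0.01144 m^2


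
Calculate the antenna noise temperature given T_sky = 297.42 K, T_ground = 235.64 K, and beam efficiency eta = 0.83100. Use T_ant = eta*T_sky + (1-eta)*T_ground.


T_ant = 0.83100 * 297.42 + (1 - 0.83100) * 235.64 = 287.0 K

287.0 K


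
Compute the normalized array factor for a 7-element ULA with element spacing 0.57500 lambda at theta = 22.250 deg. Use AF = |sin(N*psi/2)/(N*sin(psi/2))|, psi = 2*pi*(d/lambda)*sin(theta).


psi = 2*pi*0.57500*sin(22.250 deg) = 1.367994 rad
AF = |sin(7*1.367994/2) / (7*sin(1.367994/2))| = 0.2254

0.2254


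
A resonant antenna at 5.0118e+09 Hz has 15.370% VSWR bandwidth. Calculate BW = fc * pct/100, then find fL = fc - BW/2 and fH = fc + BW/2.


BW = 5.0118e+09 * 15.370/100 = 7.703137e+08 Hz
fL = 5.0118e+09 - 7.703137e+08/2 = 4.627e+09 Hz
fH = 5.0118e+09 + 7.703137e+08/2 = 5.397e+09 Hz

BW=7.703e+08 Hz, fL=4.627e+09 Hz, fH=5.397e+09 Hz


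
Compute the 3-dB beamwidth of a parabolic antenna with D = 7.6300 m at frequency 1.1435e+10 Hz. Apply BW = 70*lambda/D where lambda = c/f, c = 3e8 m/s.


lambda = c / f = 3.0000e+08 / 1.1435e+10 = 0.02623524 m
BW = 70 * 0.02623524 / 7.6300 = 0.2407 deg

0.2407 deg


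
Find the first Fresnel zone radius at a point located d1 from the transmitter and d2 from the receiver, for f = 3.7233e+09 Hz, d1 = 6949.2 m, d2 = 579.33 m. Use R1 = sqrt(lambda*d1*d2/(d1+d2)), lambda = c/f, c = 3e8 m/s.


lambda = c / f = 3.0000e+08 / 3.7233e+09 = 0.08057368 m
R1 = sqrt(0.08057368 * 6949.2 * 579.33 / (6949.2 + 579.33)) = 6.564 m

6.564 m


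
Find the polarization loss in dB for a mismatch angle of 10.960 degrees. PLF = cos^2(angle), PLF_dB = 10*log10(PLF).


PLF_linear = cos^2(10.960 deg) = 0.9638530
PLF_dB = 10 * log10(0.9638530) = -0.1599 dB

-0.1599 dB


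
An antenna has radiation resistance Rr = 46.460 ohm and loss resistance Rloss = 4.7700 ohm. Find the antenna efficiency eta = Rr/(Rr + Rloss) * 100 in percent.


eta = 46.460 / (46.460 + 4.7700) * 100 = 90.69%

90.69%


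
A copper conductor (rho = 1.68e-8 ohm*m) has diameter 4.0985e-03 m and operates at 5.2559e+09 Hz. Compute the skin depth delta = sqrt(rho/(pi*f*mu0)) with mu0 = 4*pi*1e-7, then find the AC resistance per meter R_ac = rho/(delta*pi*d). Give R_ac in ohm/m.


delta = sqrt(1.68e-8 / (pi * 5.2559e+09 * 4*pi*1e-7)) = 8.998109e-07 m
R_ac = 1.68e-8 / (8.998109e-07 * pi * 4.0985e-03) = 1.450 ohm/m

1.450 ohm/m


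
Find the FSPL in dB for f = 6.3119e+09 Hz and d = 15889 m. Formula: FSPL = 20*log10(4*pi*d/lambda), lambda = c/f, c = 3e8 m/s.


lambda = c / f = 3.0000e+08 / 6.3119e+09 = 0.04752927 m
FSPL = 20 * log10(4*pi*15889/0.04752927) = 132.5 dB

132.5 dB


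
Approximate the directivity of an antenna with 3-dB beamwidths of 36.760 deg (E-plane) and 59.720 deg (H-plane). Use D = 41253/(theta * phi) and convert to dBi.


D_linear = 41253 / (36.760 * 59.720) = 18.79145
D_dBi = 10 * log10(18.79145) = 12.74 dBi

12.74 dBi


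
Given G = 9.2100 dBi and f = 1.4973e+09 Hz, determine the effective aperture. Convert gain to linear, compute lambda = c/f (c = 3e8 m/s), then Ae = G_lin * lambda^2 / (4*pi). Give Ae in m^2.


lambda = c / f = 3.0000e+08 / 1.4973e+09 = 0.2003606 m
G_linear = 10^(9.2100/10) = 8.336812
Ae = G_linear * lambda^2 / (4*pi) = 8.336812 * 0.2003606^2 / (4*pi) = 0.02663 m^2

0.02663 m^2


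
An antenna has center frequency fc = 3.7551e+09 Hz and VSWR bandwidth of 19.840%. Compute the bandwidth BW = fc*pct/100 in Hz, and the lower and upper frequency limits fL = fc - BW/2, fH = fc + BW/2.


BW = 3.7551e+09 * 19.840/100 = 7.450118e+08 Hz
fL = 3.7551e+09 - 7.450118e+08/2 = 3.383e+09 Hz
fH = 3.7551e+09 + 7.450118e+08/2 = 4.128e+09 Hz

BW=7.450e+08 Hz, fL=3.383e+09 Hz, fH=4.128e+09 Hz


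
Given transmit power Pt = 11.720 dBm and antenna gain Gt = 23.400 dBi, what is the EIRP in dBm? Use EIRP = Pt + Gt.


EIRP = Pt + Gt = 11.720 + 23.400 = 35.12 dBm

35.12 dBm


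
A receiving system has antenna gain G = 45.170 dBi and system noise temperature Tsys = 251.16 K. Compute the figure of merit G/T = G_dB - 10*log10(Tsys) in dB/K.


G/T = 45.170 - 10*log10(251.16) = 45.170 - 23.99950 = 21.17 dB/K

21.17 dB/K


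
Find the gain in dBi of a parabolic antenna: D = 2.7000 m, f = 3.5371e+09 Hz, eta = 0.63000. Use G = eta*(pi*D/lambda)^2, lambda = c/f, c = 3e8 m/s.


lambda = c / f = 3.0000e+08 / 3.5371e+09 = 0.08481524 m
G_linear = 0.63000 * (pi * 2.7000 / 0.08481524)^2 = 6301.153
G_dBi = 10 * log10(6301.153) = 37.99 dBi

37.99 dBi


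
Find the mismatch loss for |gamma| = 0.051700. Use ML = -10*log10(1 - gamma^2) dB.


ML = -10 * log10(1 - 0.051700^2) = -10 * log10(0.99732711) = 0.01162 dB

0.01162 dB


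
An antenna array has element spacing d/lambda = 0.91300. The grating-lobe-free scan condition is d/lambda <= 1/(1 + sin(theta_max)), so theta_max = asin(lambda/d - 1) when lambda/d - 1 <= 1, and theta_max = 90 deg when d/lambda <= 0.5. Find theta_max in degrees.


lambda/d - 1 = 1/0.91300 - 1 = 0.09529025
theta_max = asin(0.09529025) = 5.468 deg

5.468 deg


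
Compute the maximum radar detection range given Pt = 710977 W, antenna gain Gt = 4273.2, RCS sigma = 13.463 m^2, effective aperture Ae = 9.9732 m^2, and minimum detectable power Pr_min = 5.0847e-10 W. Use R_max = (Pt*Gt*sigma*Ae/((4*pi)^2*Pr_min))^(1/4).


R^4 = 710977*4273.2*13.463*9.9732 / ((4*pi)^2 * 5.0847e-10) = 5.080425e+18
R_max = 5.080425e+18^0.25 = 47476 m

47476 m


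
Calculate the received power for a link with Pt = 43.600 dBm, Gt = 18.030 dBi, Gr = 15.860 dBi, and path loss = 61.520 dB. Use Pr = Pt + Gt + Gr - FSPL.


Pr = 43.600 + 18.030 + 15.860 - 61.520 = 15.97 dBm

15.97 dBm


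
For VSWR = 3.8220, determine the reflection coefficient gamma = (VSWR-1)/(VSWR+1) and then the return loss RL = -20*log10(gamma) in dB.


gamma = (3.8220 - 1) / (3.8220 + 1) = 0.5852343
RL = -20 * log10(0.5852343) = 4.653 dB

4.653 dB


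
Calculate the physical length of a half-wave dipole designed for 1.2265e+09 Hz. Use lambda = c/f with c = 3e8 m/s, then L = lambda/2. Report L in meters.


lambda = c / f = 3.0000e+08 / 1.2265e+09 = 0.2445985 m
L = lambda / 2 = 0.2445985 / 2 = 0.1223 m

0.1223 m


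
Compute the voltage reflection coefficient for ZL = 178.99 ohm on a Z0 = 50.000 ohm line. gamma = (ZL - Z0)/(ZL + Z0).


gamma = (178.99 - 50.000) / (178.99 + 50.000) = 0.5633

0.5633
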